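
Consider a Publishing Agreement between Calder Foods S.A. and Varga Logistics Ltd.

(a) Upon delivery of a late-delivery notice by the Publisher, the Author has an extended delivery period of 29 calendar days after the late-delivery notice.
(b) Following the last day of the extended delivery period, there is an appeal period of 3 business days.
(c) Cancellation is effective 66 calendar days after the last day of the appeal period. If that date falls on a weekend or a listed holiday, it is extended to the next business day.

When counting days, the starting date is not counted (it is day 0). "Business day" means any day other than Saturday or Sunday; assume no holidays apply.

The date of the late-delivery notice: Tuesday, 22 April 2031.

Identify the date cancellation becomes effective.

The last day of the extended delivery period: 22 April 2031 + 29 days = 21 May 2031.
From Wednesday, 21 May 2031, 3 business days (May 22, May 23, May 26, skipping weekends) brings us to Monday, 26 May 2031, which is the last day of the appeal period.
The date cancellation becomes effective: 66 calendar days after 26 May 2031 is 31 July 2031. 31 July 2031 is a Thursday, so no roll-forward applies.

31 July 2031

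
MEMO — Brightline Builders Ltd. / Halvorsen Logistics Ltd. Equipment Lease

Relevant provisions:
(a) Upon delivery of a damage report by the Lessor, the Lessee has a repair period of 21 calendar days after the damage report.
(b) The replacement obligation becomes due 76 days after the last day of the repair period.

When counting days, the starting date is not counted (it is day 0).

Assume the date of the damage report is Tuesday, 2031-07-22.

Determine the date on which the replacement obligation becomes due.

The last day of the repair period: 2031-07-22 + 21 days = 2031-08-12.
Adding 76 calendar days to 2031-08-12 gives 2031-10-27, which is the date on which the replacement obligation becomes due.

2031-10-27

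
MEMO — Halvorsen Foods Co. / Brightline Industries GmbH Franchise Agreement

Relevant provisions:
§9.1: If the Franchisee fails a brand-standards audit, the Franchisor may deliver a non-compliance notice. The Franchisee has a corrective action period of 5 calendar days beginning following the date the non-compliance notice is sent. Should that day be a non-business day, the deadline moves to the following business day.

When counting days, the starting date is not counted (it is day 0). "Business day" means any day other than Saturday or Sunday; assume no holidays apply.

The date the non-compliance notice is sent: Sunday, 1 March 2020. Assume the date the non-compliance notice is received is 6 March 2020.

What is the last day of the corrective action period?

The last day of the corrective action period: 1 March 2020 + 5 days = 6 March 2020. 6 March 2020 is a Friday, so no roll-forward applies.

6 March 2020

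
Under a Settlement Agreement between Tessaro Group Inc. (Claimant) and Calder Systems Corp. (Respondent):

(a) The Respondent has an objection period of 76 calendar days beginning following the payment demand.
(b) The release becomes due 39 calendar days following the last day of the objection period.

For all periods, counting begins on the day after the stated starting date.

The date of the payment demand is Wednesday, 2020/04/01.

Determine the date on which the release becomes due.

Adding 76 calendar days to 2020/04/01 gives 2020/06/16, which is the last day of the objection period.
The date on which the release becomes due: 2020/06/16 + 39 days = 2020/07/25.

2020/07/25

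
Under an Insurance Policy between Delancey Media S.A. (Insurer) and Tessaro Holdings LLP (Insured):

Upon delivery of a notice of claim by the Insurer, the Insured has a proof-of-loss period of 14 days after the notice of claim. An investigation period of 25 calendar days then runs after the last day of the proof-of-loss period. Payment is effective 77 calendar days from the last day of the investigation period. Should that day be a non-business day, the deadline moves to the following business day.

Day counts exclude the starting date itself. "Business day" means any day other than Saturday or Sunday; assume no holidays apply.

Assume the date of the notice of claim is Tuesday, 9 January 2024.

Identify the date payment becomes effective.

6 May 2024

The last day of the proof-of-loss period: 9 January 2024 + 14 days = 23 January 2024.
The last day of the investigation period: 23 January 2024 + 25 days = 17 February 2024.
The date payment becomes effective: 77 calendar days after 17 February 2024 is 4 May 2024. That falls on a Saturday, so it rolls to the next business day, Monday, 6 May 2024.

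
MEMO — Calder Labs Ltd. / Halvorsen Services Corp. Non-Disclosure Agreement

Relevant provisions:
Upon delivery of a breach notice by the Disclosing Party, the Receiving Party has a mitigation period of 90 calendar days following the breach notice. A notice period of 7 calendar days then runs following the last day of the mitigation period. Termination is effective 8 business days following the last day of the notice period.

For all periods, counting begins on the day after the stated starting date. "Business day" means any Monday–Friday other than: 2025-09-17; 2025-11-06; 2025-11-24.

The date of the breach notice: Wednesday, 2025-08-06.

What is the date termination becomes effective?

Adding 90 calendar days to 2025-08-06 gives 2025-11-04, which is the last day of the mitigation period.
The last day of the notice period: 2025-11-04 + 7 days = 2025-11-11.
The date termination becomes effective: 8 business days after Tuesday, 2025-11-11, skipping weekends — Nov 12, Nov 13, Nov 14, Nov 17, Nov 18, Nov 19, Nov 20, Nov 21 — lands on Friday, 2025-11-21.

2025-11-21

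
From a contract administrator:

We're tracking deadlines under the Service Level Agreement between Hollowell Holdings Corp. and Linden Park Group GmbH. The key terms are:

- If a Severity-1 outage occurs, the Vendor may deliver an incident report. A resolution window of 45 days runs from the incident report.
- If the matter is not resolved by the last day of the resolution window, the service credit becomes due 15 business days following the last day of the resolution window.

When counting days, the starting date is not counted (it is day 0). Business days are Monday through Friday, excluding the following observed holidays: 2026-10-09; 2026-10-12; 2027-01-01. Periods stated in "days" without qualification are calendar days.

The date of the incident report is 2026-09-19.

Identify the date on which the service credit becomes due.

The last day of the resolution window: 2026-09-19 + 45 days = 2026-11-03.
From Tuesday, 2026-11-03, 15 business days (Nov 4, Nov 5, Nov 6, Nov 9, …, Nov 20, Nov 23, Nov 24, skipping weekends) brings us to Tuesday, 2026-11-24, which is the date on which the service credit becomes due.

2026-11-24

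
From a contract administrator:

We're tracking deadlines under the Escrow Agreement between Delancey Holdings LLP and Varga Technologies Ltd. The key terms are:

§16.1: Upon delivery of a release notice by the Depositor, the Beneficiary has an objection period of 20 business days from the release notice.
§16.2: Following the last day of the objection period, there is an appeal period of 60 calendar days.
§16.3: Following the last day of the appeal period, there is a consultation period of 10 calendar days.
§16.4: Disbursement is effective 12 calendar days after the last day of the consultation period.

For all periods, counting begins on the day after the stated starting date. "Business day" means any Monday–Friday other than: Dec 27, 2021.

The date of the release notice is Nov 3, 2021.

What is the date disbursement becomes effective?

The last day of the objection period: 20 business days after Wednesday, Nov 3, 2021, skipping weekends — Nov 4, Nov 5, Nov 8, Nov 9, …, Nov 29, Nov 30, Dec 1 — lands on Wednesday, Dec 1, 2021.
Adding 60 calendar days to Dec 1, 2021 gives Jan 30, 2022, which is the last day of the appeal period.
Adding 10 calendar days to Jan 30, 2022 gives Feb 9, 2022, which is the last day of the consultation period.
The date disbursement becomes effective: 12 calendar days after Feb 9, 2022 is Feb 21, 2022.

Feb 21, 2022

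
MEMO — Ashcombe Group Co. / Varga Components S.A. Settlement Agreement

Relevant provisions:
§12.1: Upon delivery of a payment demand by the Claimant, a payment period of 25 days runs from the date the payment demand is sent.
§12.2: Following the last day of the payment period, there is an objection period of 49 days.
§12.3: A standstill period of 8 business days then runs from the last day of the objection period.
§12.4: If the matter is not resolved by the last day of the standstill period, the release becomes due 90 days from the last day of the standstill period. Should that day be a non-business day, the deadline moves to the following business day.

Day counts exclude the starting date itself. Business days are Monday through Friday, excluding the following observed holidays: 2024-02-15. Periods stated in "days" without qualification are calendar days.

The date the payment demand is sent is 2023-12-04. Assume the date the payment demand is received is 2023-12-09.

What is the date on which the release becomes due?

2024-05-28

The last day of the payment period: 2023-12-04 + 25 days = 2023-12-29.
Adding 49 calendar days to 2023-12-29 gives 2024-02-16, which is the last day of the objection period.
From Friday, 2024-02-16, 8 business days (Feb 19, Feb 20, Feb 21, Feb 22, Feb 23, Feb 26, Feb 27, Feb 28, skipping weekends) brings us to Wednesday, 2024-02-28, which is the last day of the standstill period.
The date on which the release becomes due: 90 calendar days after 2024-02-28 is 2024-05-28. 2024-05-28 is a Tuesday and is not a listed holiday, so no roll-forward applies.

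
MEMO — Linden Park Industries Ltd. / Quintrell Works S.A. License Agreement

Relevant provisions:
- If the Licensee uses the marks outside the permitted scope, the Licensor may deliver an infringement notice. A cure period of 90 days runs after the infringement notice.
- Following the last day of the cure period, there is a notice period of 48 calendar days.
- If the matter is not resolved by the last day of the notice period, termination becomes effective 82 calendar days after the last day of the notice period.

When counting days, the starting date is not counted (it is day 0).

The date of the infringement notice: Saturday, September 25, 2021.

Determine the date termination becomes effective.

The last day of the cure period: 90 calendar days after September 25, 2021 is December 24, 2021.
The last day of the notice period: December 24, 2021 + 48 days = February 10, 2022.
Adding 82 calendar days to February 10, 2022 gives May 3, 2022, which is the date termination becomes effective.

May 3, 2022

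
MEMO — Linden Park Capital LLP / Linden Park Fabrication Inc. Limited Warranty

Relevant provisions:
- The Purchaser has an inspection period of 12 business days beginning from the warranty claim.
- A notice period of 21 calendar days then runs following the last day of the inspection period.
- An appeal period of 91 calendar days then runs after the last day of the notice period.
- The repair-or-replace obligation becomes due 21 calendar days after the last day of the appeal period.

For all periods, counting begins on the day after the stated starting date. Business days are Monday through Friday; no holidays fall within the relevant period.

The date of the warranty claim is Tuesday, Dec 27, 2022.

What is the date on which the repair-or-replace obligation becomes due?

The last day of the inspection period: counting 12 business days from Tuesday, Dec 27, 2022 (Dec 28, Dec 29, Dec 30, Jan 2, …, Jan 10, Jan 11, Jan 12, skipping weekends) reaches Thursday, Jan 12, 2023.
Adding 21 calendar days to Jan 12, 2023 gives Feb 2, 2023, which is the last day of the notice period.
The last day of the appeal period: Feb 2, 2023 + 91 days = May 4, 2023.
The date on which the repair-or-replace obligation becomes due: May 4, 2023 + 21 days = May 25, 2023.

May 25, 2023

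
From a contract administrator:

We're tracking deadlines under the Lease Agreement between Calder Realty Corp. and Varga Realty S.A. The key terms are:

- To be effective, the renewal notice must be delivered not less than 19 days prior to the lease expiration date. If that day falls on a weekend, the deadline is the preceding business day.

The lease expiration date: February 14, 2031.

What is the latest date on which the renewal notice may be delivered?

January 24, 2031

February 14, 2031 minus 19 days is January 26, 2031. That is a Sunday, so the deadline moves back to Friday, January 24, 2031.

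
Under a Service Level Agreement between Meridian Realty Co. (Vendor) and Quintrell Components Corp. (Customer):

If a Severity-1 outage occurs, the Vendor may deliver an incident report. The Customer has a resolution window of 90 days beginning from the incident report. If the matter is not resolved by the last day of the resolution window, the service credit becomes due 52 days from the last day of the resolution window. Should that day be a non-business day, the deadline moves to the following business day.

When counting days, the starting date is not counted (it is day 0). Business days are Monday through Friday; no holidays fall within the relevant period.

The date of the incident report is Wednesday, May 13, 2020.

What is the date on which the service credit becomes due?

The last day of the resolution window: 90 calendar days after May 13, 2020 is Aug 11, 2020.
The date on which the service credit becomes due: 52 calendar days after Aug 11, 2020 is Oct 2, 2020. Oct 2, 2020 is a Friday, so no roll-forward applies.

Oct 2, 2020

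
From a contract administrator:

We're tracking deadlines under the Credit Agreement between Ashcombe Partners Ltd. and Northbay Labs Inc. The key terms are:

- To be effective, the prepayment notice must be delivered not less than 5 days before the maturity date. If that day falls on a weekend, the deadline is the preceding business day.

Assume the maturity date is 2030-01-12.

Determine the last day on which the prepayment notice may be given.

2030-01-07

Counting back 5 calendar days from 2030-01-12 gives 2030-01-07. That is a Monday, so no adjustment is needed.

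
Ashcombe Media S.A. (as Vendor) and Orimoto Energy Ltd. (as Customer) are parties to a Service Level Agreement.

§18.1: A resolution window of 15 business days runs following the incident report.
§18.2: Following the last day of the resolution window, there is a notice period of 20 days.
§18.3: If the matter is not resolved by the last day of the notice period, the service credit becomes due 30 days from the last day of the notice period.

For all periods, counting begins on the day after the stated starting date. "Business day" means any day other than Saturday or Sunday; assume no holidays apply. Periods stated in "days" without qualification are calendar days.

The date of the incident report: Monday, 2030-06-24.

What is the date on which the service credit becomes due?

From Monday, 2030-06-24, 15 business days (Jun 25, Jun 26, Jun 27, Jun 28, …, Jul 11, Jul 12, Jul 15, skipping weekends) brings us to Monday, 2030-07-15, which is the last day of the resolution window.
The last day of the notice period: 2030-07-15 + 20 days = 2030-08-04.
The date on which the service credit becomes due: 2030-08-04 + 30 days = 2030-09-03.

2030-09-03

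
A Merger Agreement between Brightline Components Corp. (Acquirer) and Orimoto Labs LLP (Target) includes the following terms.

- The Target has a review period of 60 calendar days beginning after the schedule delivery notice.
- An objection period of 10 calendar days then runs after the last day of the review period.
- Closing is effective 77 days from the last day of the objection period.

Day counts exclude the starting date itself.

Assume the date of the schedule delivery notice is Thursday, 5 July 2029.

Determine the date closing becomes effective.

Adding 60 calendar days to 5 July 2029 gives 3 September 2029, which is the last day of the review period.
The last day of the objection period: 10 calendar days after 3 September 2029 is 13 September 2029.
The date closing becomes effective: 13 September 2029 + 77 days = 29 November 2029.

29 November 2029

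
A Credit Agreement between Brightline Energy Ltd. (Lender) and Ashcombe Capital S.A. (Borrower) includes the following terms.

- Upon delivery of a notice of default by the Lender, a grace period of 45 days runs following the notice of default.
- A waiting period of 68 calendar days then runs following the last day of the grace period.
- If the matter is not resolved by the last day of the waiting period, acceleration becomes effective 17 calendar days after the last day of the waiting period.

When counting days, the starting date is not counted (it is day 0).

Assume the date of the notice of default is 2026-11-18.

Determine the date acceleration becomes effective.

2027-03-28

Adding 45 calendar days to 2026-11-18 gives 2027-01-02, which is the last day of the grace period.
Adding 68 calendar days to 2027-01-02 gives 2027-03-11, which is the last day of the waiting period.
Adding 17 calendar days to 2027-03-11 gives 2027-03-28, which is the date acceleration becomes effective.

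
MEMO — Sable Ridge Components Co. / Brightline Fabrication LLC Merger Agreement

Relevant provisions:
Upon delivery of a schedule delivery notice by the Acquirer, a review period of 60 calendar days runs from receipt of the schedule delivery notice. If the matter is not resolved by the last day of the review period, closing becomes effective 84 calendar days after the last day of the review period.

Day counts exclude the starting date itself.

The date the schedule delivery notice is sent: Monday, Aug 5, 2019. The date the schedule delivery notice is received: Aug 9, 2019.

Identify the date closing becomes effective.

Dec 31, 2019

Adding 60 calendar days to Aug 9, 2019 gives Oct 8, 2019, which is the last day of the review period.
The date closing becomes effective: Oct 8, 2019 + 84 days = Dec 31, 2019.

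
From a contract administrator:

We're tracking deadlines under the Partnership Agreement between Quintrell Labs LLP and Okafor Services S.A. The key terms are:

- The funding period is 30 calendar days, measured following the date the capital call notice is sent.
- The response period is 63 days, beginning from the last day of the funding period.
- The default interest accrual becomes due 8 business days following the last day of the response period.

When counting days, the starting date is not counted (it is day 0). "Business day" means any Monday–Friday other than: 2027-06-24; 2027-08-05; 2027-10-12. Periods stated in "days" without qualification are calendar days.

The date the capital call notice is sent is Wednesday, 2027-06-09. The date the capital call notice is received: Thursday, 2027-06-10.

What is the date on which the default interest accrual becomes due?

Adding 30 calendar days to 2027-06-09 gives 2027-07-09, which is the last day of the funding period.
The last day of the response period: 2027-07-09 + 63 days = 2027-09-10.
The date on which the default interest accrual becomes due: 8 business days after Friday, 2027-09-10, skipping weekends — Sep 13, Sep 14, Sep 15, Sep 16, Sep 17, Sep 20, Sep 21, Sep 22 — lands on Wednesday, 2027-09-22.

2027-09-22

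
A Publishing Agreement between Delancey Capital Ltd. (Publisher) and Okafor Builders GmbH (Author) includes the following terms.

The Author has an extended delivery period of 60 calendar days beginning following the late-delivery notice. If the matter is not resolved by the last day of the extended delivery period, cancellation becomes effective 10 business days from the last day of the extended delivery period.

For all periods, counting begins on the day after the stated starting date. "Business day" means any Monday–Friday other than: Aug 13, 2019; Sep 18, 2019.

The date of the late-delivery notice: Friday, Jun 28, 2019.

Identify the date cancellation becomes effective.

Sep 10, 2019

Adding 60 calendar days to Jun 28, 2019 gives Aug 27, 2019, which is the last day of the extended delivery period.
From Tuesday, Aug 27, 2019, 10 business days (Aug 28, Aug 29, Aug 30, Sep 2, Sep 3, Sep 4, Sep 5, Sep 6, Sep 9, Sep 10, skipping weekends) brings us to Tuesday, Sep 10, 2019, which is the date cancellation becomes effective.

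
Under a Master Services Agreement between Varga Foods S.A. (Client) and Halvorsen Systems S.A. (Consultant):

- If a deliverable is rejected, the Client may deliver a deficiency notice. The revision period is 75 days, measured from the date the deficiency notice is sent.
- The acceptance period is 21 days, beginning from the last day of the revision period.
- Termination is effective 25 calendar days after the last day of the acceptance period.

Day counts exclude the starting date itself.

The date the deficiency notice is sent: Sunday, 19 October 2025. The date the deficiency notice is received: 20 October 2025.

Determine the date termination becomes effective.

17 February 2026

The last day of the revision period: 19 October 2025 + 75 days = 2 January 2026.
Adding 21 calendar days to 2 January 2026 gives 23 January 2026, which is the last day of the acceptance period.
The date termination becomes effective: 23 January 2026 + 25 days = 17 February 2026.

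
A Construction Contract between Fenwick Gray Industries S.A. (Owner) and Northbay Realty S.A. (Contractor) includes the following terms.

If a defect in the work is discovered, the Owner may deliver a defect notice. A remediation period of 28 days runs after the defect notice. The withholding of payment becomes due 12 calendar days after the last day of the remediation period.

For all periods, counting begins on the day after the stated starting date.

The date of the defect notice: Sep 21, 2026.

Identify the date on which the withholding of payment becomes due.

Oct 31, 2026

Adding 28 calendar days to Sep 21, 2026 gives Oct 19, 2026, which is the last day of the remediation period.
The date on which the withholding of payment becomes due: 12 calendar days after Oct 19, 2026 is Oct 31, 2026.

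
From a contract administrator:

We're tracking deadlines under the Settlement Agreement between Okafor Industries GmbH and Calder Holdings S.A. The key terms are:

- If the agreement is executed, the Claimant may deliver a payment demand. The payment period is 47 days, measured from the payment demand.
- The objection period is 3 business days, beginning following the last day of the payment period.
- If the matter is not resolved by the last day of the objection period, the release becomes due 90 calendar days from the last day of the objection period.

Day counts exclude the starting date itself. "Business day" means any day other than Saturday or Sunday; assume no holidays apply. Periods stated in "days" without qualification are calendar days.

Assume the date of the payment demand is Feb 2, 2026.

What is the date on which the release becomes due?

The last day of the payment period: Feb 2, 2026 + 47 days = Mar 21, 2026.
From Saturday, Mar 21, 2026, 3 business days (Mar 23, Mar 24, Mar 25, skipping weekends) brings us to Wednesday, Mar 25, 2026, which is the last day of the objection period.
The date on which the release becomes due: Mar 25, 2026 + 90 days = Jun 23, 2026.

Jun 23, 2026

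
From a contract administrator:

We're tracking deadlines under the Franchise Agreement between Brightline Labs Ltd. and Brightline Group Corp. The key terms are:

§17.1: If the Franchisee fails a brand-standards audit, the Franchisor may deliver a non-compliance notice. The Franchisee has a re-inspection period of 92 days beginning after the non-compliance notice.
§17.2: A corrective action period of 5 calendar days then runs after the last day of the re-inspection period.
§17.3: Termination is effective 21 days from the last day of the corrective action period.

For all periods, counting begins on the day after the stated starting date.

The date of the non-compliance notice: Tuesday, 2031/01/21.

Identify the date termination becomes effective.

2031/05/19

The last day of the re-inspection period: 2031/01/21 + 92 days = 2031/04/23.
The last day of the corrective action period: 5 calendar days after 2031/04/23 is 2031/04/28.
Adding 21 calendar days to 2031/04/28 gives 2031/05/19, which is the date termination becomes effective.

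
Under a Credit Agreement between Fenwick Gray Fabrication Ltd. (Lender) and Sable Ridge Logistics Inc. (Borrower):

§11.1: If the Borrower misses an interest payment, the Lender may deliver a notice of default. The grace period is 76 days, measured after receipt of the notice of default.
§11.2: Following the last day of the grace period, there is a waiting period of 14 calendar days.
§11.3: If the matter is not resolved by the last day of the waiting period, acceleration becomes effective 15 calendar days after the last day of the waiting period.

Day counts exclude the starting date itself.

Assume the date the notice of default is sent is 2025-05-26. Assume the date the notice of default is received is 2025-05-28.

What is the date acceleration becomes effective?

The last day of the grace period: 76 calendar days after 2025-05-28 is 2025-08-12.
Adding 14 calendar days to 2025-08-12 gives 2025-08-26, which is the last day of the waiting period.
Adding 15 calendar days to 2025-08-26 gives 2025-09-10, which is the date acceleration becomes effective.

2025-09-10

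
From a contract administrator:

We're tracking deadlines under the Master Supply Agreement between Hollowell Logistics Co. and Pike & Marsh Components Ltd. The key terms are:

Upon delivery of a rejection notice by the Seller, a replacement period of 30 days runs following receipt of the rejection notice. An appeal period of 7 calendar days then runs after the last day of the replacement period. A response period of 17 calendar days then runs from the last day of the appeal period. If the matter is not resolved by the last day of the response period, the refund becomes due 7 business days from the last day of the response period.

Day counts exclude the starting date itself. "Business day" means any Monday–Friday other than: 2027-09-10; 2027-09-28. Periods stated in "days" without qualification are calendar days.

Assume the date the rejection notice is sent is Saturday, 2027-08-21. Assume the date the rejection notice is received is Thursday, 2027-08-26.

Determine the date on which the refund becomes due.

2027-10-28

The last day of the replacement period: 2027-08-26 + 30 days = 2027-09-25.
The last day of the appeal period: 2027-09-25 + 7 days = 2027-10-02.
Adding 17 calendar days to 2027-10-02 gives 2027-10-19, which is the last day of the response period.
From Tuesday, 2027-10-19, 7 business days (Oct 20, Oct 21, Oct 22, Oct 25, Oct 26, Oct 27, Oct 28, skipping weekends) brings us to Thursday, 2027-10-28, which is the date on which the refund becomes due.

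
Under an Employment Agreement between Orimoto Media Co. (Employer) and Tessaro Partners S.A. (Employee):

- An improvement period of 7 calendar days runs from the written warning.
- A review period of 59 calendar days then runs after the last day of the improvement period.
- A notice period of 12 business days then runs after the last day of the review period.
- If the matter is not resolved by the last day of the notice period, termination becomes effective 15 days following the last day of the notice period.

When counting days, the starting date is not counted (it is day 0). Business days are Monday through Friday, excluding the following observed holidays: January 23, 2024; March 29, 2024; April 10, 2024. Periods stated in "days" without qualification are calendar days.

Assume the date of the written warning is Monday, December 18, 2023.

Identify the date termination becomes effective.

March 26, 2024

Adding 7 calendar days to December 18, 2023 gives December 25, 2023, which is the last day of the improvement period.
Adding 59 calendar days to December 25, 2023 gives February 22, 2024, which is the last day of the review period.
The last day of the notice period: counting 12 business days from Thursday, February 22, 2024 (Feb 23, Feb 26, Feb 27, Feb 28, …, Mar 7, Mar 8, Mar 11, skipping weekends) reaches Monday, March 11, 2024.
Adding 15 calendar days to March 11, 2024 gives March 26, 2024, which is the date termination becomes effective.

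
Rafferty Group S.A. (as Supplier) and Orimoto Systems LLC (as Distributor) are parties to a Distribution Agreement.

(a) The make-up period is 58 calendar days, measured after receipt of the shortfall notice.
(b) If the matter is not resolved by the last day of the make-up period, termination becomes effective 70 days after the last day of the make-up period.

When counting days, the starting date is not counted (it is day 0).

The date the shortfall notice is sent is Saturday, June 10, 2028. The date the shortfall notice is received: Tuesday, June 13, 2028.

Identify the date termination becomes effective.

Adding 58 calendar days to June 13, 2028 gives August 10, 2028, which is the last day of the make-up period.
The date termination becomes effective: 70 calendar days after August 10, 2028 is October 19, 2028.

October 19, 2028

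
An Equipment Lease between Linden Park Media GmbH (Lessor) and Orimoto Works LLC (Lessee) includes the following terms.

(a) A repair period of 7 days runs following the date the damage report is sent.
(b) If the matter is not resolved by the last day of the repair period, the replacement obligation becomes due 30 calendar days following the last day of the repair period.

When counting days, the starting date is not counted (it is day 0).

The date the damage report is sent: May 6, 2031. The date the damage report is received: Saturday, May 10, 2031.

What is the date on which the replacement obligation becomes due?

June 12, 2031

Adding 7 calendar days to May 6, 2031 gives May 13, 2031, which is the last day of the repair period.
Adding 30 calendar days to May 13, 2031 gives June 12, 2031, which is the date on which the replacement obligation becomes due.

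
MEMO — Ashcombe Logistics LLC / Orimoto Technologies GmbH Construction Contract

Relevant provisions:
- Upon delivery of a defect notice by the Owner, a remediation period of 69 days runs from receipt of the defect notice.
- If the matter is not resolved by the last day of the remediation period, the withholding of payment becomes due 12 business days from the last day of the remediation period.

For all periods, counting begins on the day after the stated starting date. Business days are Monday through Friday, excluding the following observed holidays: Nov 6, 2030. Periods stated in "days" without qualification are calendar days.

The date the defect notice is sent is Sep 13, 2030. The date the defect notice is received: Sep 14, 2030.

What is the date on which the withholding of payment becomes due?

Dec 10, 2030

The last day of the remediation period: 69 calendar days after Sep 14, 2030 is Nov 22, 2030.
From Friday, Nov 22, 2030, 12 business days (Nov 25, Nov 26, Nov 27, Nov 28, …, Dec 6, Dec 9, Dec 10, skipping weekends) brings us to Tuesday, Dec 10, 2030, which is the date on which the withholding of payment becomes due.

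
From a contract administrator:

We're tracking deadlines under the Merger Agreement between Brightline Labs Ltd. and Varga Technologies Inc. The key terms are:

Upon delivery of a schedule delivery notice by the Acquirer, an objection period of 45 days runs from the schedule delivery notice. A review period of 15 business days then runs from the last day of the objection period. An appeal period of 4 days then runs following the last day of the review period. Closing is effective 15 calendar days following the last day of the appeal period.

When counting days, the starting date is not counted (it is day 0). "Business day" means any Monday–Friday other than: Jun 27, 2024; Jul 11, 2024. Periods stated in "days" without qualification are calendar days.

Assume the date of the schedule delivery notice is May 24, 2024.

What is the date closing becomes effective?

The last day of the objection period: 45 calendar days after May 24, 2024 is Jul 8, 2024.
The last day of the review period: 15 business days after Monday, Jul 8, 2024, skipping weekends and the listed holiday on Jul 11 — Jul 9, Jul 10, Jul 12, Jul 15, …, Jul 26, Jul 29, Jul 30 — lands on Tuesday, Jul 30, 2024.
Adding 4 calendar days to Jul 30, 2024 gives Aug 3, 2024, which is the last day of the appeal period.
The date closing becomes effective: 15 calendar days after Aug 3, 2024 is Aug 18, 2024.

Aug 18, 2024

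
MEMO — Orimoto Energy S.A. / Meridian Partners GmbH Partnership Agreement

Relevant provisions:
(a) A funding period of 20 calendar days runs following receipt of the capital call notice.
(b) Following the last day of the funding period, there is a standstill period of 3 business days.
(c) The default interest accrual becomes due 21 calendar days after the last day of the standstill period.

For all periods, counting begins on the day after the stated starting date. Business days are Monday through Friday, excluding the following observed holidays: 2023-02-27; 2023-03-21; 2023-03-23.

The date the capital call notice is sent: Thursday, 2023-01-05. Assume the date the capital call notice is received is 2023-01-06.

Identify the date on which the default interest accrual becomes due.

2023-02-21

Adding 20 calendar days to 2023-01-06 gives 2023-01-26, which is the last day of the funding period.
The last day of the standstill period: counting 3 business days from Thursday, 2023-01-26 (Jan 27, Jan 30, Jan 31, skipping weekends) reaches Tuesday, 2023-01-31.
The date on which the default interest accrual becomes due: 2023-01-31 + 21 days = 2023-02-21.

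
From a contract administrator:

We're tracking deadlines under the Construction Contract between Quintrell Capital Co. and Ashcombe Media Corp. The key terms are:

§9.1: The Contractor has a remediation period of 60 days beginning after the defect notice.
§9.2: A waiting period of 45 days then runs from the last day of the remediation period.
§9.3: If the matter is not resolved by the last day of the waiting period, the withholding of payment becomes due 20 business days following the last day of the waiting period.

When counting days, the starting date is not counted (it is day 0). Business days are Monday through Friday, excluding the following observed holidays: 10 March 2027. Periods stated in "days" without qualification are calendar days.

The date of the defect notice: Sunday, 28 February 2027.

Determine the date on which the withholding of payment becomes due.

The last day of the remediation period: 28 February 2027 + 60 days = 29 April 2027.
Adding 45 calendar days to 29 April 2027 gives 13 June 2027, which is the last day of the waiting period.
From Sunday, 13 June 2027, 20 business days (Jun 14, Jun 15, Jun 16, Jun 17, …, Jul 7, Jul 8, Jul 9, skipping weekends) brings us to Friday, 9 July 2027, which is the date on which the withholding of payment becomes due.

9 July 2027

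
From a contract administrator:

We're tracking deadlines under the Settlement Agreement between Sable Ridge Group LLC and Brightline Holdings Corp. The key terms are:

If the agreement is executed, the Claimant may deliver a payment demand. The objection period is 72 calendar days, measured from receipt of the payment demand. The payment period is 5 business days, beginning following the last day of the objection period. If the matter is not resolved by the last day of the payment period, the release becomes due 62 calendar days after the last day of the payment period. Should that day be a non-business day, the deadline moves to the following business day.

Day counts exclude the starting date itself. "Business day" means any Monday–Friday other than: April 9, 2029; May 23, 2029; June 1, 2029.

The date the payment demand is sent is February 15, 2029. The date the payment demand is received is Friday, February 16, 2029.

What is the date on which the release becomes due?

Adding 72 calendar days to February 16, 2029 gives April 29, 2029, which is the last day of the objection period.
From Sunday, April 29, 2029, 5 business days (Apr 30, May 1, May 2, May 3, May 4, skipping weekends) brings us to Friday, May 4, 2029, which is the last day of the payment period.
Adding 62 calendar days to May 4, 2029 gives July 5, 2029, which is the date on which the release becomes due. July 5, 2029 is a Thursday and is not a listed holiday, so no roll-forward applies.

July 5, 2029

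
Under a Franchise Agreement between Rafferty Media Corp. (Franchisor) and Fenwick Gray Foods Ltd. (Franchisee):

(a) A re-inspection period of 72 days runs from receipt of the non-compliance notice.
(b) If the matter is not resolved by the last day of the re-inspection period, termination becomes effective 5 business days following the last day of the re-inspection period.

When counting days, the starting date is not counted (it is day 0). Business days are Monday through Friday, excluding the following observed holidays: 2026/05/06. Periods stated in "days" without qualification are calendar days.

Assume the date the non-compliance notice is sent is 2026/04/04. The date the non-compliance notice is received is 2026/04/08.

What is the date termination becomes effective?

The last day of the re-inspection period: 2026/04/08 + 72 days = 2026/06/19.
The date termination becomes effective: 5 business days after Friday, 2026/06/19, skipping weekends — Jun 22, Jun 23, Jun 24, Jun 25, Jun 26 — lands on Friday, 2026/06/26.

2026/06/26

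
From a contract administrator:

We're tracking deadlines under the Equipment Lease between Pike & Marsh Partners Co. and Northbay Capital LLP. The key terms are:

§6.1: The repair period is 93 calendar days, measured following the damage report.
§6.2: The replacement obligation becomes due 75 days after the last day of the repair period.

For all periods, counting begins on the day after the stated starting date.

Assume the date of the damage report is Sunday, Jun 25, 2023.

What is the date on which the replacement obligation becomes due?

Adding 93 calendar days to Jun 25, 2023 gives Sep 26, 2023, which is the last day of the repair period.
The date on which the replacement obligation becomes due: Sep 26, 2023 + 75 days = Dec 10, 2023.

Dec 10, 2023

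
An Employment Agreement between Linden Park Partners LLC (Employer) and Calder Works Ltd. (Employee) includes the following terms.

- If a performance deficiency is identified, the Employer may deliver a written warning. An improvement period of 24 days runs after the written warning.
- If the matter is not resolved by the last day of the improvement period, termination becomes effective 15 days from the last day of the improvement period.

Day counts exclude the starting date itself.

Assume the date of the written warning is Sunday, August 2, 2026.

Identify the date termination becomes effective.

September 10, 2026

Adding 24 calendar days to August 2, 2026 gives August 26, 2026, which is the last day of the improvement period.
Adding 15 calendar days to August 26, 2026 gives September 10, 2026, which is the date termination becomes effective.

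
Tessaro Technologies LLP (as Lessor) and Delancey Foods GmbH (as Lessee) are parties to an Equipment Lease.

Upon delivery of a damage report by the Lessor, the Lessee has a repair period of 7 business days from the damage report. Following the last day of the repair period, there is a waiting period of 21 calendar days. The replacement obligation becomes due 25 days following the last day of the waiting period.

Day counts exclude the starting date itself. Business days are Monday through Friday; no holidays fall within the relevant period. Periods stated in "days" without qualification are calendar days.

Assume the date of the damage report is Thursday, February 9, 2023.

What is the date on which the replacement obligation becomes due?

The last day of the repair period: 7 business days after Thursday, February 9, 2023, skipping weekends — Feb 10, Feb 13, Feb 14, Feb 15, Feb 16, Feb 17, Feb 20 — lands on Monday, February 20, 2023.
The last day of the waiting period: 21 calendar days after February 20, 2023 is March 13, 2023.
The date on which the replacement obligation becomes due: March 13, 2023 + 25 days = April 7, 2023.

April 7, 2023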